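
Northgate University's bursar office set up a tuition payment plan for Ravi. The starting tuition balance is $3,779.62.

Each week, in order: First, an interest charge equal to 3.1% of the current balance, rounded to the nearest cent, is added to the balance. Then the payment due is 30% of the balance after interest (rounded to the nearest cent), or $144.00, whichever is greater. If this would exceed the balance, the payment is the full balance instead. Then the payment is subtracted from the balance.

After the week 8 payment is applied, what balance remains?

Week 1: $3,779.62 +$117.17 interest = $3,896.79; pay $1,169.04 → $2,727.75
Week 2: $2,727.75 +$84.56 interest = $2,812.31; pay $843.69 → $1,968.62
Week 3: $1,968.62 +$61.03 interest = $2,029.65; pay $608.90 → $1,420.75
Week 4: $1,420.75 +$44.04 interest = $1,464.79; pay $439.44 → $1,025.35
Week 5: $1,025.35 +$31.79 interest = $1,057.14; pay $317.14 → $740.00
Week 6: $740.00 +$22.94 interest = $762.94; pay $228.88 → $534.06
Week 7: $534.06 +$16.56 interest = $550.62; pay $165.19 → $385.43
Week 8: $385.43 +$11.95 interest = $397.38; pay $144.00 → $253.38

$253.38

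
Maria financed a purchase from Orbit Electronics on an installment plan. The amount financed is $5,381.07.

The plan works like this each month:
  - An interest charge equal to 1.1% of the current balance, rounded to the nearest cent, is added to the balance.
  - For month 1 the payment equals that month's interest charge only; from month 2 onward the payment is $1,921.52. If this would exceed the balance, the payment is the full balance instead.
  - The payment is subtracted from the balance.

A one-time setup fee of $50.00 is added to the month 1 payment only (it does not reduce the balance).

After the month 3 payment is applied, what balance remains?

Month 1: $5,381.07 +$59.19 interest = $5,440.26; pay $59.19 (+ $50.00 fee) → $5,381.07
Month 2: $5,381.07 +$59.19 interest = $5,440.26; pay $1,921.52 → $3,518.74
Month 3: $3,518.74 +$38.71 interest = $3,557.45; pay $1,921.52 → $1,635.93

$1,635.93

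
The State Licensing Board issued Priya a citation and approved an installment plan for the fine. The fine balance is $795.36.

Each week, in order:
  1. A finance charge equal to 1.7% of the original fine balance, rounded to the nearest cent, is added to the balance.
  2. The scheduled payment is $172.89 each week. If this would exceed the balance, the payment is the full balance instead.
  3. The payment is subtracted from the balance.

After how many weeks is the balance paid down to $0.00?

5

Week 1: opening $795.36; interest $13.52 → $808.88; payment $172.89; balance $635.99
Week 2: opening $635.99; interest $13.52 → $649.51; payment $172.89; balance $476.62
Week 3: opening $476.62; interest $13.52 → $490.14; payment $172.89; balance $317.25
Week 4: opening $317.25; interest $13.52 → $330.77; payment $172.89; balance $157.88
Week 5: opening $157.88; interest $13.52 → $171.40; payment $171.40; balance $0.00
Balance reaches $0.00 in week 5.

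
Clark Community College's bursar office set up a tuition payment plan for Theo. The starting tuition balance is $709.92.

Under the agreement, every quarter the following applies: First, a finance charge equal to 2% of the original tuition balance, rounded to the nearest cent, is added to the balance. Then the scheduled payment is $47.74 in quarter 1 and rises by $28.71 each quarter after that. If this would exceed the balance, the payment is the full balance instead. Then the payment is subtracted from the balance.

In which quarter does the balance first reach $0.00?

7

# | Opening | Interest | Payment | End bal
1 | $709.92 | $14.20 | $47.74 | $676.38
2 | $676.38 | $14.20 | $76.45 | $614.13
3 | $614.13 | $14.20 | $105.16 | $523.17
4 | $523.17 | $14.20 | $133.87 | $403.50
5 | $403.50 | $14.20 | $162.58 | $255.12
6 | $255.12 | $14.20 | $191.29 | $78.03
7 | $78.03 | $14.20 | $92.23 | $0.00
Balance reaches $0.00 in quarter 7.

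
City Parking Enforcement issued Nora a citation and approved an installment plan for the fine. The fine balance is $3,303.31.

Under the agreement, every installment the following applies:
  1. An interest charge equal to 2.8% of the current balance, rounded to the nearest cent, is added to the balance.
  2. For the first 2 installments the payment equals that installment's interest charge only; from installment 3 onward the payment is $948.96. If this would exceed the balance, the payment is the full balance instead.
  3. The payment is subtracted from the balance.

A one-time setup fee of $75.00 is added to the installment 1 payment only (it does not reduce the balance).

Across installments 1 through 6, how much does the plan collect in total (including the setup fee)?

$3,786.67

Installment 1: $3,303.31 +$92.49 interest = $3,395.80; pay $92.49 (+ $75.00 fee) → $3,303.31
Installment 2: $3,303.31 +$92.49 interest = $3,395.80; pay $92.49 → $3,303.31
Installment 3: $3,303.31 +$92.49 interest = $3,395.80; pay $948.96 → $2,446.84
Installment 4: $2,446.84 +$68.51 interest = $2,515.35; pay $948.96 → $1,566.39
Installment 5: $1,566.39 +$43.86 interest = $1,610.25; pay $948.96 → $661.29
Installment 6: $661.29 +$18.52 interest = $679.81; pay $679.81 → $0.00
Total paid: $3,786.67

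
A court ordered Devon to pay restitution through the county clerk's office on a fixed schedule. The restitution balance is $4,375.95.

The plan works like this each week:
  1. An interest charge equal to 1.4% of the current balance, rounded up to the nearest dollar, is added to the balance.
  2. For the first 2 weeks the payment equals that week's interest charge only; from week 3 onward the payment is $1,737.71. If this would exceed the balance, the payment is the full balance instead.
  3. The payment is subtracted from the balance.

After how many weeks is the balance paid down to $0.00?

5

Week 1: opening $4,375.95; interest $62.00 → $4,437.95; payment $62.00; balance $4,375.95
Week 2: opening $4,375.95; interest $62.00 → $4,437.95; payment $62.00; balance $4,375.95
Week 3: opening $4,375.95; interest $62.00 → $4,437.95; payment $1,737.71; balance $2,700.24
Week 4: opening $2,700.24; interest $38.00 → $2,738.24; payment $1,737.71; balance $1,000.53
Week 5: opening $1,000.53; interest $15.00 → $1,015.53; payment $1,015.53; balance $0.00
Balance reaches $0.00 in week 5.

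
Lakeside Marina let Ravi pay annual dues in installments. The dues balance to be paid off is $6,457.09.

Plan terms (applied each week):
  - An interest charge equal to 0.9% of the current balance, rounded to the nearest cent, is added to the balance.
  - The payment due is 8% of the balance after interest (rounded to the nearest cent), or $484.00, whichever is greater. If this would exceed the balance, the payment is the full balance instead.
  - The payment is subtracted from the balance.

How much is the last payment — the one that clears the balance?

$92.01

# | Opening | Interest | Payment | End bal
1 | $6,457.09 | $58.11 | $521.22 | $5,993.98
2 | $5,993.98 | $53.95 | $484.00 | $5,563.93
3 | $5,563.93 | $50.08 | $484.00 | $5,130.01
4 | $5,130.01 | $46.17 | $484.00 | $4,692.18
5 | $4,692.18 | $42.23 | $484.00 | $4,250.41
6 | $4,250.41 | $38.25 | $484.00 | $3,804.66
7 | $3,804.66 | $34.24 | $484.00 | $3,354.90
8 | $3,354.90 | $30.19 | $484.00 | $2,901.09
9 | $2,901.09 | $26.11 | $484.00 | $2,443.20
10 | $2,443.20 | $21.99 | $484.00 | $1,981.19
11 | $1,981.19 | $17.83 | $484.00 | $1,515.02
12 | $1,515.02 | $13.64 | $484.00 | $1,044.66
13 | $1,044.66 | $9.40 | $484.00 | $570.06
14 | $570.06 | $5.13 | $484.00 | $91.19
15 | $91.19 | $0.82 | $92.01 | $0.00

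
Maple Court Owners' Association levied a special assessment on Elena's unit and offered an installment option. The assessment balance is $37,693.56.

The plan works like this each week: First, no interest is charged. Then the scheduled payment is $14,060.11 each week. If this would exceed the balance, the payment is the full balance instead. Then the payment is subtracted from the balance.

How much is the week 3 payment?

# | Opening | Payment | End bal
1 | $37,693.56 | $14,060.11 | $23,633.45
2 | $23,633.45 | $14,060.11 | $9,573.34
3 | $9,573.34 | $9,573.34 | $0.00

$9,573.34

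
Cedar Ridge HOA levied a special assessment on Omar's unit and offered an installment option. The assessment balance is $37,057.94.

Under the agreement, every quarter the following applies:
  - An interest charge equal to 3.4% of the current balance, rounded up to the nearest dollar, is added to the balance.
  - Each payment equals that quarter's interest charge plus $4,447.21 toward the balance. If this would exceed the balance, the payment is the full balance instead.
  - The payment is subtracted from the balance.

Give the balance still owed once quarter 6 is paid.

Quarter 1: opening $37,057.94; interest $1,260.00 → $38,317.94; payment $5,707.21; balance $32,610.73
Quarter 2: opening $32,610.73; interest $1,109.00 → $33,719.73; payment $5,556.21; balance $28,163.52
Quarter 3: opening $28,163.52; interest $958.00 → $29,121.52; payment $5,405.21; balance $23,716.31
Quarter 4: opening $23,716.31; interest $807.00 → $24,523.31; payment $5,254.21; balance $19,269.10
Quarter 5: opening $19,269.10; interest $656.00 → $19,925.10; payment $5,103.21; balance $14,821.89
Quarter 6: opening $14,821.89; interest $504.00 → $15,325.89; payment $4,951.21; balance $10,374.68

$10,374.68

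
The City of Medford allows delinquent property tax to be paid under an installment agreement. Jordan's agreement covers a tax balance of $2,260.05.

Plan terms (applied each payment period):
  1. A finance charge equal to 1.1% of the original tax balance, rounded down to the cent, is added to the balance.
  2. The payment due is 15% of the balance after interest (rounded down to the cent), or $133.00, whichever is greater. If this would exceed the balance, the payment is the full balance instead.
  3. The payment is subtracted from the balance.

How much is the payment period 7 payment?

Payment period 1: $2,260.05 +$24.86 interest = $2,284.91; pay $342.73 → $1,942.18
Payment period 2: $1,942.18 +$24.86 interest = $1,967.04; pay $295.05 → $1,671.99
Payment period 3: $1,671.99 +$24.86 interest = $1,696.85; pay $254.52 → $1,442.33
Payment period 4: $1,442.33 +$24.86 interest = $1,467.19; pay $220.07 → $1,247.12
Payment period 5: $1,247.12 +$24.86 interest = $1,271.98; pay $190.79 → $1,081.19
Payment period 6: $1,081.19 +$24.86 interest = $1,106.05; pay $165.90 → $940.15
Payment period 7: $940.15 +$24.86 interest = $965.01; pay $144.75 → $820.26

$144.75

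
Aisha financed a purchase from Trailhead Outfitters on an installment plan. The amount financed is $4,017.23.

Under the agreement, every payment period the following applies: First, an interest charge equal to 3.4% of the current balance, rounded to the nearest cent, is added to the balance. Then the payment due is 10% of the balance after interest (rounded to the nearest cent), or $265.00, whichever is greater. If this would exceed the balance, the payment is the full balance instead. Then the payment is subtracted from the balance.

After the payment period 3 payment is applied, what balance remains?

Payment period 1: opening $4,017.23; interest $136.59 → $4,153.82; payment $415.38; balance $3,738.44
Payment period 2: opening $3,738.44; interest $127.11 → $3,865.55; payment $386.56; balance $3,478.99
Payment period 3: opening $3,478.99; interest $118.29 → $3,597.28; payment $359.73; balance $3,237.55

$3,237.55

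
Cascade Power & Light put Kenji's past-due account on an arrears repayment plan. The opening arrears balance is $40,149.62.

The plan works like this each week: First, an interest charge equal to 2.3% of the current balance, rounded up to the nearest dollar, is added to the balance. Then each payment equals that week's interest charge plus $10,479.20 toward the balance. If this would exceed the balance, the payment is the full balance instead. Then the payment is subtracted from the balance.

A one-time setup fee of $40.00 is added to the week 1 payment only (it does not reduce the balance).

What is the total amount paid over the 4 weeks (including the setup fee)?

Week 1: opening $40,149.62; interest $924.00 → $41,073.62; payment $11,403.20 (+ $40.00 fee); balance $29,670.42
Week 2: opening $29,670.42; interest $683.00 → $30,353.42; payment $11,162.20; balance $19,191.22
Week 3: opening $19,191.22; interest $442.00 → $19,633.22; payment $10,921.20; balance $8,712.02
Week 4: opening $8,712.02; interest $201.00 → $8,913.02; payment $8,913.02; balance $0.00
Total paid: $42,439.62

$42,439.62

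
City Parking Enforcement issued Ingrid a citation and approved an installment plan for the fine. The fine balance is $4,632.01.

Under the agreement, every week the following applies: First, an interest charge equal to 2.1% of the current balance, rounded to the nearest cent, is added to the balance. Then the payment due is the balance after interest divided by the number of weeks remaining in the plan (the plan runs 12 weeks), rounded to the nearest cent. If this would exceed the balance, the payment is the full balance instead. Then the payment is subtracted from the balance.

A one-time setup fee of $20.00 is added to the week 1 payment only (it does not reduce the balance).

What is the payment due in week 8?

$455.82

Week 1: opening $4,632.01; interest $97.27 → $4,729.28; payment $394.11 (+ $20.00 fee); balance $4,335.17
Week 2: opening $4,335.17; interest $91.04 → $4,426.21; payment $402.38; balance $4,023.83
Week 3: opening $4,023.83; interest $84.50 → $4,108.33; payment $410.83; balance $3,697.50
Week 4: opening $3,697.50; interest $77.65 → $3,775.15; payment $419.46; balance $3,355.69
Week 5: opening $3,355.69; interest $70.47 → $3,426.16; payment $428.27; balance $2,997.89
Week 6: opening $2,997.89; interest $62.96 → $3,060.85; payment $437.26; balance $2,623.59
Week 7: opening $2,623.59; interest $55.10 → $2,678.69; payment $446.45; balance $2,232.24
Week 8: opening $2,232.24; interest $46.88 → $2,279.12; payment $455.82; balance $1,823.30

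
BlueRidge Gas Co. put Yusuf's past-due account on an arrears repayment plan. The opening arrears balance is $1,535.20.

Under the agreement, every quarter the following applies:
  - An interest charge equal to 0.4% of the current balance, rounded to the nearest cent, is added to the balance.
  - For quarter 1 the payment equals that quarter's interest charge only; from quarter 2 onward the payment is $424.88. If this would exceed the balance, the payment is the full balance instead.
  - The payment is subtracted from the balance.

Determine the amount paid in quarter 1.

$6.14

Quarter 1: $1,535.20 +$6.14 interest = $1,541.34; pay $6.14 → $1,535.20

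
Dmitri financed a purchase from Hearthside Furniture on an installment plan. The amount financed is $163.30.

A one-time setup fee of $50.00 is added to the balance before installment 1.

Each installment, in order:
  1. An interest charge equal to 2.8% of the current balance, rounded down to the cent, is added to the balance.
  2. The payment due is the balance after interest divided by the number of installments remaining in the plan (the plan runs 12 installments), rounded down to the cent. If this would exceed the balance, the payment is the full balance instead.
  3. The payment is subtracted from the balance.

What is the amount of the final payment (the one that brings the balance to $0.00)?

$24.76

Installment 1: opening $213.30; interest $5.97 → $219.27; payment $18.27; balance $201.00
Installment 2: opening $201.00; interest $5.62 → $206.62; payment $18.78; balance $187.84
Installment 3: opening $187.84; interest $5.25 → $193.09; payment $19.30; balance $173.79
Installment 4: opening $173.79; interest $4.86 → $178.65; payment $19.85; balance $158.80
Installment 5: opening $158.80; interest $4.44 → $163.24; payment $20.40; balance $142.84
Installment 6: opening $142.84; interest $3.99 → $146.83; payment $20.97; balance $125.86
Installment 7: opening $125.86; interest $3.52 → $129.38; payment $21.56; balance $107.82
Installment 8: opening $107.82; interest $3.01 → $110.83; payment $22.16; balance $88.67
Installment 9: opening $88.67; interest $2.48 → $91.15; payment $22.78; balance $68.37
Installment 10: opening $68.37; interest $1.91 → $70.28; payment $23.42; balance $46.86
Installment 11: opening $46.86; interest $1.31 → $48.17; payment $24.08; balance $24.09
Installment 12: opening $24.09; interest $0.67 → $24.76; payment $24.76; balance $0.00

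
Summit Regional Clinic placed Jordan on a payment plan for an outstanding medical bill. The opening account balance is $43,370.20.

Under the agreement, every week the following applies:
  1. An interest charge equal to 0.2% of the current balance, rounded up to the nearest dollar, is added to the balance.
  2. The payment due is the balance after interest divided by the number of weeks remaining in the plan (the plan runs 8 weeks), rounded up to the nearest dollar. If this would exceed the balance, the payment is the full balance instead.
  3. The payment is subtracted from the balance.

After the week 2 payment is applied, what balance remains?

Week 1: opening $43,370.20; interest $87.00 → $43,457.20; payment $5,433.00; balance $38,024.20
Week 2: opening $38,024.20; interest $77.00 → $38,101.20; payment $5,444.00; balance $32,657.20

$32,657.20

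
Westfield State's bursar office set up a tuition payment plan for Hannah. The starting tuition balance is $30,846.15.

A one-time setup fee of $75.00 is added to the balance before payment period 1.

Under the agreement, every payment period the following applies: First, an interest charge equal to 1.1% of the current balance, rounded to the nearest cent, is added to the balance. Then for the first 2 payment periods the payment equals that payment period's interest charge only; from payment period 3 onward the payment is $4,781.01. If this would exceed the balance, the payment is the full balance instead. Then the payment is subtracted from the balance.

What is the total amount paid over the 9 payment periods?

$32,937.49

# | Opening | Interest | Payment | End bal
1 | $30,921.15 | $340.13 | $340.13 | $30,921.15
2 | $30,921.15 | $340.13 | $340.13 | $30,921.15
3 | $30,921.15 | $340.13 | $4,781.01 | $26,480.27
4 | $26,480.27 | $291.28 | $4,781.01 | $21,990.54
5 | $21,990.54 | $241.90 | $4,781.01 | $17,451.43
6 | $17,451.43 | $191.97 | $4,781.01 | $12,862.39
7 | $12,862.39 | $141.49 | $4,781.01 | $8,222.87
8 | $8,222.87 | $90.45 | $4,781.01 | $3,532.31
9 | $3,532.31 | $38.86 | $3,571.17 | $0.00
Total paid: $32,937.49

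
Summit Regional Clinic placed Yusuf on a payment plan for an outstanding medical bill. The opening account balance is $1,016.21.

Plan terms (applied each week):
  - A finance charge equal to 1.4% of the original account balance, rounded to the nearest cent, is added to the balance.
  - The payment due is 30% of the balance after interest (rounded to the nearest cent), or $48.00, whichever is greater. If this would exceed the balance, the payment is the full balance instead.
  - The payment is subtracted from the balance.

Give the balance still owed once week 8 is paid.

Week 1: $1,016.21 +$14.23 interest = $1,030.44; pay $309.13 → $721.31
Week 2: $721.31 +$14.23 interest = $735.54; pay $220.66 → $514.88
Week 3: $514.88 +$14.23 interest = $529.11; pay $158.73 → $370.38
Week 4: $370.38 +$14.23 interest = $384.61; pay $115.38 → $269.23
Week 5: $269.23 +$14.23 interest = $283.46; pay $85.04 → $198.42
Week 6: $198.42 +$14.23 interest = $212.65; pay $63.80 → $148.85
Week 7: $148.85 +$14.23 interest = $163.08; pay $48.92 → $114.16
Week 8: $114.16 +$14.23 interest = $128.39; pay $48.00 → $80.39

$80.39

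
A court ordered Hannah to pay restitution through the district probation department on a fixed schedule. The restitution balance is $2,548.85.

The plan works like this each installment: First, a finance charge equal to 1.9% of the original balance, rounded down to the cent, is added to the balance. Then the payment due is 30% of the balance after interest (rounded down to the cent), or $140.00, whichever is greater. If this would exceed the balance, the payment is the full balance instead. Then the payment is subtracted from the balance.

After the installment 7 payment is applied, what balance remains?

Installment 1: $2,548.85 +$48.42 interest = $2,597.27; pay $779.18 → $1,818.09
Installment 2: $1,818.09 +$48.42 interest = $1,866.51; pay $559.95 → $1,306.56
Installment 3: $1,306.56 +$48.42 interest = $1,354.98; pay $406.49 → $948.49
Installment 4: $948.49 +$48.42 interest = $996.91; pay $299.07 → $697.84
Installment 5: $697.84 +$48.42 interest = $746.26; pay $223.87 → $522.39
Installment 6: $522.39 +$48.42 interest = $570.81; pay $171.24 → $399.57
Installment 7: $399.57 +$48.42 interest = $447.99; pay $140.00 → $307.99

$307.99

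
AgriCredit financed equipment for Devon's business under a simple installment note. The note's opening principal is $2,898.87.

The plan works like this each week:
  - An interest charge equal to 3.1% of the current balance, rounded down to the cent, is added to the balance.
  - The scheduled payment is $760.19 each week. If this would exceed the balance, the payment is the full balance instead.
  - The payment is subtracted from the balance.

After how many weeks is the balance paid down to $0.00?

5

Week 1: opening $2,898.87; interest $89.86 → $2,988.73; payment $760.19; balance $2,228.54
Week 2: opening $2,228.54; interest $69.08 → $2,297.62; payment $760.19; balance $1,537.43
Week 3: opening $1,537.43; interest $47.66 → $1,585.09; payment $760.19; balance $824.90
Week 4: opening $824.90; interest $25.57 → $850.47; payment $760.19; balance $90.28
Week 5: opening $90.28; interest $2.79 → $93.07; payment $93.07; balance $0.00
Balance reaches $0.00 in week 5.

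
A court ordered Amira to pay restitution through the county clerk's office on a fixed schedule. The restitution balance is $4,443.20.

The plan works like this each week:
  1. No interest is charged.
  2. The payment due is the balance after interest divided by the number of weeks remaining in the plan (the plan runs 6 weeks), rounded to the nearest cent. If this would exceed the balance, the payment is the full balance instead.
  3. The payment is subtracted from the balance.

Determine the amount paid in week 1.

Week 1: opening $4,443.20; payment $740.53; balance $3,702.67

$740.53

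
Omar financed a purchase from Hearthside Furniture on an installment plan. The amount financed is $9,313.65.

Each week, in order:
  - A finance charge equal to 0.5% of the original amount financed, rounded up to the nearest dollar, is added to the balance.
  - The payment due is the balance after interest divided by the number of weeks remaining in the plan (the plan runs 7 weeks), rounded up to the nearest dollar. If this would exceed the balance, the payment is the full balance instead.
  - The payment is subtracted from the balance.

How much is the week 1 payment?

# | Opening | Interest | Payment | End bal
1 | $9,313.65 | $47.00 | $1,338.00 | $8,022.65

$1,338.00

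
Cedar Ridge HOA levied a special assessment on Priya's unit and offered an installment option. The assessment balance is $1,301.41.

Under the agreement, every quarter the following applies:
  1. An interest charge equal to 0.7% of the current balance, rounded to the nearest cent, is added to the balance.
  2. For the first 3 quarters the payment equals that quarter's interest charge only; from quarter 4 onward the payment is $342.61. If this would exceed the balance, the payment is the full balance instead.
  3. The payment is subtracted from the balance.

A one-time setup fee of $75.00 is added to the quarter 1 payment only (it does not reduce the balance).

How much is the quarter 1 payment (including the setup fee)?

$84.11

Quarter 1: opening $1,301.41; interest $9.11 → $1,310.52; payment $9.11 (+ $75.00 fee); balance $1,301.41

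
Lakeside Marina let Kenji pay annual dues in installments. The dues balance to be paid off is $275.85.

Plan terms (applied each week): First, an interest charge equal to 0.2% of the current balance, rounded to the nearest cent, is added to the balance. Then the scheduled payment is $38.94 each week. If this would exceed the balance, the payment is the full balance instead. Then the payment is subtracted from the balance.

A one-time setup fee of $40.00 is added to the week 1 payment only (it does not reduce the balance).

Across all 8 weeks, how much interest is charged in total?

$2.25

Week 1: opening $275.85; interest $0.55 → $276.40; payment $38.94 (+ $40.00 fee); balance $237.46
Week 2: opening $237.46; interest $0.47 → $237.93; payment $38.94; balance $198.99
Week 3: opening $198.99; interest $0.40 → $199.39; payment $38.94; balance $160.45
Week 4: opening $160.45; interest $0.32 → $160.77; payment $38.94; balance $121.83
Week 5: opening $121.83; interest $0.24 → $122.07; payment $38.94; balance $83.13
Week 6: opening $83.13; interest $0.17 → $83.30; payment $38.94; balance $44.36
Week 7: opening $44.36; interest $0.09 → $44.45; payment $38.94; balance $5.51
Week 8: opening $5.51; interest $0.01 → $5.52; payment $5.52; balance $0.00
Total interest: $0.55 + $0.47 + $0.40 + $0.32 + $0.24 + $0.17 + $0.09 + $0.01 = $2.25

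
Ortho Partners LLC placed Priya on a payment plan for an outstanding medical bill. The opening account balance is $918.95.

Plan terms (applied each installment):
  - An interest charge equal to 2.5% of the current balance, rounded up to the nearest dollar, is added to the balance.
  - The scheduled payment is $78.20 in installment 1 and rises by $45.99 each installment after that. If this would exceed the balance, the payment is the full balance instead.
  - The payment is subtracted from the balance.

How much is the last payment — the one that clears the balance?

# | Opening | Interest | Payment | End bal
1 | $918.95 | $23.00 | $78.20 | $863.75
2 | $863.75 | $22.00 | $124.19 | $761.56
3 | $761.56 | $20.00 | $170.18 | $611.38
4 | $611.38 | $16.00 | $216.17 | $411.21
5 | $411.21 | $11.00 | $262.16 | $160.05
6 | $160.05 | $5.00 | $165.05 | $0.00

$165.05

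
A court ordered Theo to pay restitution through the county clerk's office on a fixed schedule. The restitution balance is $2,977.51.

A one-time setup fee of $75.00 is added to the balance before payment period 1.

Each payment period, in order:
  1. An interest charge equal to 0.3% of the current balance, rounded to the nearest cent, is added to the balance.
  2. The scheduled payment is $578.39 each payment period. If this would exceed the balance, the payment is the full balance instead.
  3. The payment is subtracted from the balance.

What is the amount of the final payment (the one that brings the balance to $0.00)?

Payment period 1: opening $3,052.51; interest $9.16 → $3,061.67; payment $578.39; balance $2,483.28
Payment period 2: opening $2,483.28; interest $7.45 → $2,490.73; payment $578.39; balance $1,912.34
Payment period 3: opening $1,912.34; interest $5.74 → $1,918.08; payment $578.39; balance $1,339.69
Payment period 4: opening $1,339.69; interest $4.02 → $1,343.71; payment $578.39; balance $765.32
Payment period 5: opening $765.32; interest $2.30 → $767.62; payment $578.39; balance $189.23
Payment period 6: opening $189.23; interest $0.57 → $189.80; payment $189.80; balance $0.00

$189.80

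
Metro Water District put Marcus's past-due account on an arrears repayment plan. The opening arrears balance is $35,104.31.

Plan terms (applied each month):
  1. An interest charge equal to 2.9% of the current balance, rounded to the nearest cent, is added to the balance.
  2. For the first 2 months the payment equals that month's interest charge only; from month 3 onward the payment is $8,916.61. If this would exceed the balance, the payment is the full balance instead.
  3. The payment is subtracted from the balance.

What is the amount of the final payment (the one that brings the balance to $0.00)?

$2,170.01

Month 1: opening $35,104.31; interest $1,018.02 → $36,122.33; payment $1,018.02; balance $35,104.31
Month 2: opening $35,104.31; interest $1,018.02 → $36,122.33; payment $1,018.02; balance $35,104.31
Month 3: opening $35,104.31; interest $1,018.02 → $36,122.33; payment $8,916.61; balance $27,205.72
Month 4: opening $27,205.72; interest $788.97 → $27,994.69; payment $8,916.61; balance $19,078.08
Month 5: opening $19,078.08; interest $553.26 → $19,631.34; payment $8,916.61; balance $10,714.73
Month 6: opening $10,714.73; interest $310.73 → $11,025.46; payment $8,916.61; balance $2,108.85
Month 7: opening $2,108.85; interest $61.16 → $2,170.01; payment $2,170.01; balance $0.00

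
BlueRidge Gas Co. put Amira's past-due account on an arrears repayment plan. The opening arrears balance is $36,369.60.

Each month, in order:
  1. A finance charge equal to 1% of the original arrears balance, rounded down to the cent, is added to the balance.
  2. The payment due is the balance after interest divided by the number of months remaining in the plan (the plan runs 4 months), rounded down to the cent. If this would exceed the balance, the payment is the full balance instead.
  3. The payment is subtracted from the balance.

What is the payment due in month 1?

Month 1: $36,369.60 +$363.69 interest = $36,733.29; pay $9,183.32 → $27,549.97

$9,183.32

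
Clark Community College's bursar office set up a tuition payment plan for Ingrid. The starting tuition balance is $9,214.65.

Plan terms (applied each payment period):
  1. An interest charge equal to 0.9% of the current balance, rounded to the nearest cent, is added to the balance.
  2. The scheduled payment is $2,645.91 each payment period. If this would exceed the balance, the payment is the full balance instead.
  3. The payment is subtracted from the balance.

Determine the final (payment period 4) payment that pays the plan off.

$1,469.42

Payment period 1: opening $9,214.65; interest $82.93 → $9,297.58; payment $2,645.91; balance $6,651.67
Payment period 2: opening $6,651.67; interest $59.87 → $6,711.54; payment $2,645.91; balance $4,065.63
Payment period 3: opening $4,065.63; interest $36.59 → $4,102.22; payment $2,645.91; balance $1,456.31
Payment period 4: opening $1,456.31; interest $13.11 → $1,469.42; payment $1,469.42; balance $0.00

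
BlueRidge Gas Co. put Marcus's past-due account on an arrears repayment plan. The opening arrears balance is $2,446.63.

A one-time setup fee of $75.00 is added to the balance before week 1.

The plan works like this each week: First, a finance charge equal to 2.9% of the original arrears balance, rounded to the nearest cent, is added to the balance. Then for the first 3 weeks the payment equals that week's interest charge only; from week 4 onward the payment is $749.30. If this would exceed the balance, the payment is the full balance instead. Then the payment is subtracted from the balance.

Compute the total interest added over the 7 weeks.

Week 1: $2,521.63 +$70.95 interest = $2,592.58; pay $70.95 → $2,521.63
Week 2: $2,521.63 +$70.95 interest = $2,592.58; pay $70.95 → $2,521.63
Week 3: $2,521.63 +$70.95 interest = $2,592.58; pay $70.95 → $2,521.63
Week 4: $2,521.63 +$70.95 interest = $2,592.58; pay $749.30 → $1,843.28
Week 5: $1,843.28 +$70.95 interest = $1,914.23; pay $749.30 → $1,164.93
Week 6: $1,164.93 +$70.95 interest = $1,235.88; pay $749.30 → $486.58
Week 7: $486.58 +$70.95 interest = $557.53; pay $557.53 → $0.00
Total interest: $70.95 + $70.95 + $70.95 + $70.95 + $70.95 + $70.95 + $70.95 = $496.65

$496.65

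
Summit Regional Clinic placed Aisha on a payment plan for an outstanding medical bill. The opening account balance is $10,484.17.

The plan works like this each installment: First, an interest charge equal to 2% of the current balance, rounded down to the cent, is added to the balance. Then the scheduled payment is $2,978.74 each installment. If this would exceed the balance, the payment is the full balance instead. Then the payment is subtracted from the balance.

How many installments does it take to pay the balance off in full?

Installment 1: $10,484.17 +$209.68 interest = $10,693.85; pay $2,978.74 → $7,715.11
Installment 2: $7,715.11 +$154.30 interest = $7,869.41; pay $2,978.74 → $4,890.67
Installment 3: $4,890.67 +$97.81 interest = $4,988.48; pay $2,978.74 → $2,009.74
Installment 4: $2,009.74 +$40.19 interest = $2,049.93; pay $2,049.93 → $0.00
Balance reaches $0.00 in installment 4.

4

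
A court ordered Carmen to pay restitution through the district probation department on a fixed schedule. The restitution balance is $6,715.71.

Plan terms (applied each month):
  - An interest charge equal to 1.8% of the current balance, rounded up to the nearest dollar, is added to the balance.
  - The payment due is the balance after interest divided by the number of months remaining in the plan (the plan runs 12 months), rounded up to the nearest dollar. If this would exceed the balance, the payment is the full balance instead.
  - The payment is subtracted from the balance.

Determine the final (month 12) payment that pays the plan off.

$693.71

Month 1: opening $6,715.71; interest $121.00 → $6,836.71; payment $570.00; balance $6,266.71
Month 2: opening $6,266.71; interest $113.00 → $6,379.71; payment $580.00; balance $5,799.71
Month 3: opening $5,799.71; interest $105.00 → $5,904.71; payment $591.00; balance $5,313.71
Month 4: opening $5,313.71; interest $96.00 → $5,409.71; payment $602.00; balance $4,807.71
Month 5: opening $4,807.71; interest $87.00 → $4,894.71; payment $612.00; balance $4,282.71
Month 6: opening $4,282.71; interest $78.00 → $4,360.71; payment $623.00; balance $3,737.71
Month 7: opening $3,737.71; interest $68.00 → $3,805.71; payment $635.00; balance $3,170.71
Month 8: opening $3,170.71; interest $58.00 → $3,228.71; payment $646.00; balance $2,582.71
Month 9: opening $2,582.71; interest $47.00 → $2,629.71; payment $658.00; balance $1,971.71
Month 10: opening $1,971.71; interest $36.00 → $2,007.71; payment $670.00; balance $1,337.71
Month 11: opening $1,337.71; interest $25.00 → $1,362.71; payment $682.00; balance $680.71
Month 12: opening $680.71; interest $13.00 → $693.71; payment $693.71; balance $0.00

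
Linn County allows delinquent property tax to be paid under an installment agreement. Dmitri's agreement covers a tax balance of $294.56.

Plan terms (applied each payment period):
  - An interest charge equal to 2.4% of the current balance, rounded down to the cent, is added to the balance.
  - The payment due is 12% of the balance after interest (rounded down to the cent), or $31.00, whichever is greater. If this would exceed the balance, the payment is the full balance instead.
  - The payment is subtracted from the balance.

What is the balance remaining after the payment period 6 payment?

# | Opening | Interest | Payment | End bal
1 | $294.56 | $7.06 | $36.19 | $265.43
2 | $265.43 | $6.37 | $32.61 | $239.19
3 | $239.19 | $5.74 | $31.00 | $213.93
4 | $213.93 | $5.13 | $31.00 | $188.06
5 | $188.06 | $4.51 | $31.00 | $161.57
6 | $161.57 | $3.87 | $31.00 | $134.44

$134.44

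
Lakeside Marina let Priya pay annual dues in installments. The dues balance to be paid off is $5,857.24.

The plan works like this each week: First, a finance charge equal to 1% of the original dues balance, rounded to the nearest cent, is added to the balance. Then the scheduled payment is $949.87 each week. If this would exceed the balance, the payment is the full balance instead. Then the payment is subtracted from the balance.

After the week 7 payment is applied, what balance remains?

$0.00

Week 1: $5,857.24 +$58.57 interest = $5,915.81; pay $949.87 → $4,965.94
Week 2: $4,965.94 +$58.57 interest = $5,024.51; pay $949.87 → $4,074.64
Week 3: $4,074.64 +$58.57 interest = $4,133.21; pay $949.87 → $3,183.34
Week 4: $3,183.34 +$58.57 interest = $3,241.91; pay $949.87 → $2,292.04
Week 5: $2,292.04 +$58.57 interest = $2,350.61; pay $949.87 → $1,400.74
Week 6: $1,400.74 +$58.57 interest = $1,459.31; pay $949.87 → $509.44
Week 7: $509.44 +$58.57 interest = $568.01; pay $568.01 → $0.00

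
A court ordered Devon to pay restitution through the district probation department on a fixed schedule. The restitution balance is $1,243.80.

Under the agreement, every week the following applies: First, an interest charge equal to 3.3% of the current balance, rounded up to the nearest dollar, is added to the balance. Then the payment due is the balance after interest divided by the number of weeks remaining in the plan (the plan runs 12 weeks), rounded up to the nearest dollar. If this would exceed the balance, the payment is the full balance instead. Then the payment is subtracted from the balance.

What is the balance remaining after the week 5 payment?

Week 1: opening $1,243.80; interest $42.00 → $1,285.80; payment $108.00; balance $1,177.80
Week 2: opening $1,177.80; interest $39.00 → $1,216.80; payment $111.00; balance $1,105.80
Week 3: opening $1,105.80; interest $37.00 → $1,142.80; payment $115.00; balance $1,027.80
Week 4: opening $1,027.80; interest $34.00 → $1,061.80; payment $118.00; balance $943.80
Week 5: opening $943.80; interest $32.00 → $975.80; payment $122.00; balance $853.80

$853.80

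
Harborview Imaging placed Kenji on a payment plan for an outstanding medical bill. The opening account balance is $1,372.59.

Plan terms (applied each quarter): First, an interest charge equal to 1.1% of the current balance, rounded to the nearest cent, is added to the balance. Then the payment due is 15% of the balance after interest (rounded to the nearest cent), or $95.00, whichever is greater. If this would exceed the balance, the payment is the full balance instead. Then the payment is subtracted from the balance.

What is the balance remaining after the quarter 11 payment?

$98.28

# | Opening | Interest | Payment | End bal
1 | $1,372.59 | $15.10 | $208.15 | $1,179.54
2 | $1,179.54 | $12.97 | $178.88 | $1,013.63
3 | $1,013.63 | $11.15 | $153.72 | $871.06
4 | $871.06 | $9.58 | $132.10 | $748.54
5 | $748.54 | $8.23 | $113.52 | $643.25
6 | $643.25 | $7.08 | $97.55 | $552.78
7 | $552.78 | $6.08 | $95.00 | $463.86
8 | $463.86 | $5.10 | $95.00 | $373.96
9 | $373.96 | $4.11 | $95.00 | $283.07
10 | $283.07 | $3.11 | $95.00 | $191.18
11 | $191.18 | $2.10 | $95.00 | $98.28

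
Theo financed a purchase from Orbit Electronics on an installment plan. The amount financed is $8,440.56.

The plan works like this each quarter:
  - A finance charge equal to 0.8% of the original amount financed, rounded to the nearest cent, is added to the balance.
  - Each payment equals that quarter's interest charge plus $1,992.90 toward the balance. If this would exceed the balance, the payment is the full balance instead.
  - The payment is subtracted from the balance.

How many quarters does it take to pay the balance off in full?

5

Quarter 1: opening $8,440.56; interest $67.52 → $8,508.08; payment $2,060.42; balance $6,447.66
Quarter 2: opening $6,447.66; interest $67.52 → $6,515.18; payment $2,060.42; balance $4,454.76
Quarter 3: opening $4,454.76; interest $67.52 → $4,522.28; payment $2,060.42; balance $2,461.86
Quarter 4: opening $2,461.86; interest $67.52 → $2,529.38; payment $2,060.42; balance $468.96
Quarter 5: opening $468.96; interest $67.52 → $536.48; payment $536.48; balance $0.00
Balance reaches $0.00 in quarter 5.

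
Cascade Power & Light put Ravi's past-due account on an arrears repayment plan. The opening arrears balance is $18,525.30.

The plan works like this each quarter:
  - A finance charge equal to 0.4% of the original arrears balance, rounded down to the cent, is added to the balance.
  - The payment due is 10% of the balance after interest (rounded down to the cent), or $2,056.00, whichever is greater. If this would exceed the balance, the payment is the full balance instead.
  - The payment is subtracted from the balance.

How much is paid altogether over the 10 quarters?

$19,266.30

Quarter 1: $18,525.30 +$74.10 interest = $18,599.40; pay $2,056.00 → $16,543.40
Quarter 2: $16,543.40 +$74.10 interest = $16,617.50; pay $2,056.00 → $14,561.50
Quarter 3: $14,561.50 +$74.10 interest = $14,635.60; pay $2,056.00 → $12,579.60
Quarter 4: $12,579.60 +$74.10 interest = $12,653.70; pay $2,056.00 → $10,597.70
Quarter 5: $10,597.70 +$74.10 interest = $10,671.80; pay $2,056.00 → $8,615.80
Quarter 6: $8,615.80 +$74.10 interest = $8,689.90; pay $2,056.00 → $6,633.90
Quarter 7: $6,633.90 +$74.10 interest = $6,708.00; pay $2,056.00 → $4,652.00
Quarter 8: $4,652.00 +$74.10 interest = $4,726.10; pay $2,056.00 → $2,670.10
Quarter 9: $2,670.10 +$74.10 interest = $2,744.20; pay $2,056.00 → $688.20
Quarter 10: $688.20 +$74.10 interest = $762.30; pay $762.30 → $0.00
Total paid: $19,266.30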